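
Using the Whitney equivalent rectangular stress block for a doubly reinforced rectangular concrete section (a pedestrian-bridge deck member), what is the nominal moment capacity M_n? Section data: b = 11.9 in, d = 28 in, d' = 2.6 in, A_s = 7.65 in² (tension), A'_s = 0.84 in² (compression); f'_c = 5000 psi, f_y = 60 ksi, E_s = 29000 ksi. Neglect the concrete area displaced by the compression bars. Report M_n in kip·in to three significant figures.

M_n ≈ 11100 kip·in

Assume both steels yield.
a = (A_s − A'_s) f_y/(0.85 f'_c b) = (7.65 − 0.84) × 60/(0.85 × 5 × 11.9) = 8.079 in.
c = a/β₁ = 8.079/0.8 = 10.099 in; ε'_s = 0.003(c − d')/c = 0.0022 ≥ ε_y = 0.0021, so the compression steel yields.
M_n = (A_s − A'_s) f_y (d − a/2) + A'_s f_y (d − d') = 408.6 × (28 − 4.0395) + 50.4 × (28 − 2.6) = 9790.3 + 1280.2 = 11070.5 kip·in.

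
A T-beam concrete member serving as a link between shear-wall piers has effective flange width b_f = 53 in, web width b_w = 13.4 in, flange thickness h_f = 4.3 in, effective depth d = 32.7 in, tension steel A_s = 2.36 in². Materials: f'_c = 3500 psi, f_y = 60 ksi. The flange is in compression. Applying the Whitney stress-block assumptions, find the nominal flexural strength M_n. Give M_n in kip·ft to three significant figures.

Tension: T = A_s f_y = 2.36 × 60 = 141.6 kips.
Try a within the flange: a = T/(0.85 f'_c b_f) = 141.6/(0.85 × 3.5 × 53) = 0.898 in.
Since a = 0.898 ≤ h_f = 4.3 in, the stress block lies entirely in the flange; analyse as a rectangular beam of width b_f.
M_n = T(d − a/2) = 141.6 × (32.7 − 0.449) = 4566.7 kip·in.
M_n = 4566.7/12 = 380.56 kip·ft.

M_n ≈ 381 kip·ft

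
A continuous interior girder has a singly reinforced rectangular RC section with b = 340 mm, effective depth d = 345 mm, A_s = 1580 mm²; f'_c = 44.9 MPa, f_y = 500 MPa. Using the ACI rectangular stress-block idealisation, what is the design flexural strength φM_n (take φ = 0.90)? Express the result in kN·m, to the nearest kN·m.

T = A_s f_y = 1580 × 500 = 790000 N = 790 kN.
From C = T: a = T/(0.85 f'_c b) = 790000/(0.85 × 44.9 × 340) = 60.88 mm.
M_n = T(d − a/2) = 790 kN × (345 − 30.44) mm = 248.50 kN·m.
φM_n = 0.90 × 248.50 = 223.65 kN·m.

φM_n ≈ 224 kN·m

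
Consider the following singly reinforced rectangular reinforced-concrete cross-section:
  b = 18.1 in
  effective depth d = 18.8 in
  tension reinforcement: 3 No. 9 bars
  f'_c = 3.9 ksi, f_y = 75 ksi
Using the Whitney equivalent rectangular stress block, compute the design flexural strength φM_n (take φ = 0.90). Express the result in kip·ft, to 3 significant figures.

A_s = 3 × 1 = 3 in².
T = A_s f_y = 3 × 75 = 225 kips.
a = T/(0.85 f'_c b) = 225/(0.85 × 3.9 × 18.1) = 3.750 in.
M_n = T(d − a/2) = 225 × (18.8 − 1.875) = 3808.1 kip·in = 3808.1/12 = 317.34 kip·ft.
φM_n = 0.90 × 317.34 = 285.61 kip·ft.

φM_n ≈ 286 kip·ft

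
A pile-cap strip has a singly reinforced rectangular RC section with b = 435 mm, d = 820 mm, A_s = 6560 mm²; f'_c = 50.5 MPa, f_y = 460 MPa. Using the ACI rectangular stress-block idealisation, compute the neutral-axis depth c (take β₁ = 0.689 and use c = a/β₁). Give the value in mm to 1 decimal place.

T = A_s f_y = 6560 × 460 = 3017600 N = 3017.6 kN.
Setting C = 0.85 f'_c a b equal to T: a = 3017600/(0.85 × 50.5 × 435) = 161.608 mm.
With β₁ = 0.689, c = a/β₁ = 161.608/0.689 = 234.6 mm.

c ≈ 234.6 mm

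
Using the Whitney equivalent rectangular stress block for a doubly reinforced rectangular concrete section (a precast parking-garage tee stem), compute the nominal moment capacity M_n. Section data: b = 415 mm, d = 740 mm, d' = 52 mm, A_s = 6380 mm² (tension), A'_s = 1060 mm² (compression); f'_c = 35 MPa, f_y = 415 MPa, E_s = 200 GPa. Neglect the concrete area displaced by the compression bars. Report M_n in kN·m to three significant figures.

M_n ≈ 1740 kN·m

Assume both tension and compression steel yield.
Net tension couple steel: A_s − A'_s = 5320 mm².
a = (A_s − A'_s) f_y / (0.85 f'_c b) = 2207800/(0.85 × 35 × 415) = 178.82 mm.
c = a/β₁ = 178.82/0.8 = 223.53 mm; ε'_s = 0.003(c − d')/c = 0.0023 ≥ f_y/E_s = 0.0021, so compression steel does yield.
M_n = (A_s − A'_s) f_y (d − a/2) + A'_s f_y (d − d') = [2207800 × (740 − 89.41) + 439900 × (740 − 52)] × 10⁻⁶ = 1436.37 + 302.65 = 1739.02 kN·m.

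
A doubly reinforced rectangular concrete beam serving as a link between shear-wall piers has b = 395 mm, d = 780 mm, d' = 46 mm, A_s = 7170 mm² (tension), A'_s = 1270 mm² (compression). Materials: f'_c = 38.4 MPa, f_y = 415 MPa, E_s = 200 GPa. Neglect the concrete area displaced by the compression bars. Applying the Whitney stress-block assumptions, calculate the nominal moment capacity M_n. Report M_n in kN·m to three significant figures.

M_n ≈ 2060 kN·m

Assume both tension and compression steel yield.
Net tension couple steel: A_s − A'_s = 5900 mm².
a = (A_s − A'_s) f_y / (0.85 f'_c b) = 2448500/(0.85 × 38.4 × 395) = 189.91 mm.
c = a/β₁ = 189.91/0.776 = 244.73 mm; ε'_s = 0.003(c − d')/c = 0.0024 ≥ f_y/E_s = 0.0021, so compression steel does yield.
M_n = (A_s − A'_s) f_y (d − a/2) + A'_s f_y (d − d') = [2448500 × (780 − 94.955) + 527050 × (780 − 46)] × 10⁻⁶ = 1677.33 + 386.85 = 2064.18 kN·m.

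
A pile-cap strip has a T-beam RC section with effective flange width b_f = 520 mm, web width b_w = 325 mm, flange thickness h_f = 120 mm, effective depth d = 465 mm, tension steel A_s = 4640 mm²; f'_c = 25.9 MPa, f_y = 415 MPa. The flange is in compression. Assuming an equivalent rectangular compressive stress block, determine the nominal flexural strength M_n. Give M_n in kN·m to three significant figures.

Tension: T = A_s f_y = 4640 × 415 = 1925600 N.
Try a within the flange: a = T/(0.85 f'_c b_f) = 1925600/(0.85 × 25.9 × 520) = 168.21 mm.
a = 168.21 > h_f = 120 mm: the block extends into the web. Split into flange-overhang and web parts.
C_f = 0.85 f'_c (b_f − b_w) h_f = 0.85 × 25.9 × (520 − 325) × 120 = 515151 N.
Remaining web compression depth: a_w = (T − C_f)/(0.85 f'_c b_w) = (1925600 − 515151)/(0.85 × 25.9 × 325) = 197.13 mm.
M_n = C_f(d − h_f/2) + (T − C_f)(d − a_w/2) = 515151 × (465 − 60) + 1410449 × (465 − 98.565) = 208.64 + 516.84 = 725.48 × 10⁶ N·mm.
M_n = 725.48 kN·m.

M_n ≈ 725 kN·m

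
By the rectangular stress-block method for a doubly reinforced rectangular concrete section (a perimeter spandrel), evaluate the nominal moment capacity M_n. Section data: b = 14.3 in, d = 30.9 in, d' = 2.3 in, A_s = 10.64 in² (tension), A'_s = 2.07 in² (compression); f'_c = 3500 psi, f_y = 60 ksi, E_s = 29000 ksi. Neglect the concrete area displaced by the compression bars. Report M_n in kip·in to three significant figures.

Assume both steels yield.
a = (A_s − A'_s) f_y/(0.85 f'_c b) = (10.64 − 2.07) × 60/(0.85 × 3.5 × 14.3) = 12.087 in.
c = a/β₁ = 12.087/0.85 = 14.220 in; ε'_s = 0.003(c − d')/c = 0.0025 ≥ ε_y = 0.0021, so the compression steel yields.
M_n = (A_s − A'_s) f_y (d − a/2) + A'_s f_y (d − d') = 514.2 × (30.9 − 6.0435) + 124.2 × (30.9 − 2.3) = 12781.2 + 3552.1 = 16333.3 kip·in.

M_n ≈ 16300 kip·in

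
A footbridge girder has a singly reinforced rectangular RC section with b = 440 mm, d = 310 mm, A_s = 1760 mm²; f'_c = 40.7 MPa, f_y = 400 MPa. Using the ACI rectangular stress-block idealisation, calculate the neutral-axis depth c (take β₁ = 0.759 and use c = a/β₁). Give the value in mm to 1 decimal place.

T = A_s f_y = 1760 × 400 = 704000 N = 704 kN.
Setting C = 0.85 f'_c a b equal to T: a = 704000/(0.85 × 40.7 × 440) = 46.249 mm.
With β₁ = 0.759, c = a/β₁ = 46.249/0.759 = 60.9 mm.

c ≈ 60.9 mm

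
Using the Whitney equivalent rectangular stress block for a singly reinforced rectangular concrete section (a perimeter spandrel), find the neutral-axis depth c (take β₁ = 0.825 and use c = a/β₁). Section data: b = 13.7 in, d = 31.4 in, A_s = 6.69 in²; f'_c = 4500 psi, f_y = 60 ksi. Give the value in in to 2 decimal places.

c ≈ 9.28 in

T = A_s f_y = 6.69 × 60 = 401.4 kips.
a = T/(0.85 f'_c b) = 401.4/(0.85 × 4.5 × 13.7) = 7.6599 in.
With β₁ = 0.825, c = a/β₁ = 7.6599/0.825 = 9.28 in.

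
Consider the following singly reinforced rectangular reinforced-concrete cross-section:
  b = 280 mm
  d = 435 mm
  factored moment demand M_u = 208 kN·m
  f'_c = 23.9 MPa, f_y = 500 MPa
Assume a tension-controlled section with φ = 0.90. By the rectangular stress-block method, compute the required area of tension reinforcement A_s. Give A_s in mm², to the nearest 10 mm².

A_s ≈ 1210 mm²

M_n = M_u/φ = 208/0.90 = 231.111 kN·m.
With M_n = 0.85 f'_c a b (d − a/2), solve the quadratic for a:
a = d − √(d² − 2M_n/(0.85 f'_c b)) = 435 − √(435² − 2 × 231.111×10⁶/(0.85 × 23.9 × 280)) = 106.42 mm.
A_s = 0.85 f'_c a b / f_y = 0.85 × 23.9 × 106.42 × 280 / 500 = 1210.7 mm².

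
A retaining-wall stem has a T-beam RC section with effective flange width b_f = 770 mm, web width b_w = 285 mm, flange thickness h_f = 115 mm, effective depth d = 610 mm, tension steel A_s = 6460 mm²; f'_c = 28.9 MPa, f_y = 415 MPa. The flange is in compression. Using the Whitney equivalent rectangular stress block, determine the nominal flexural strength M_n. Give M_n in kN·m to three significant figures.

M_n ≈ 1430 kN·m

Tension: T = A_s f_y = 6460 × 415 = 2680900 N.
Try a within the flange: a = T/(0.85 f'_c b_f) = 2680900/(0.85 × 28.9 × 770) = 141.73 mm.
a = 141.73 > h_f = 115 mm: the block extends into the web. Split into flange-overhang and web parts.
C_f = 0.85 f'_c (b_f − b_w) h_f = 0.85 × 28.9 × (770 − 285) × 115 = 1370113 N.
Remaining web compression depth: a_w = (T − C_f)/(0.85 f'_c b_w) = (2680900 − 1370113)/(0.85 × 28.9 × 285) = 187.23 mm.
M_n = C_f(d − h_f/2) + (T − C_f)(d − a_w/2) = 1370113 × (610 − 57.5) + 1310787 × (610 − 93.615) = 756.99 + 676.87 = 1433.86 × 10⁶ N·mm.
M_n = 1433.86 kN·m.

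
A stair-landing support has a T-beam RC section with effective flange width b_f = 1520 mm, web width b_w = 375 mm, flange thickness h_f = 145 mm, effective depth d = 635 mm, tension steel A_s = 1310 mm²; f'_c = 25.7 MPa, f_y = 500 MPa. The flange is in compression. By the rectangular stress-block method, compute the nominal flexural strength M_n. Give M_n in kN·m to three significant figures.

Tension: T = A_s f_y = 1310 × 500 = 655000 N.
Try a within the flange: a = T/(0.85 f'_c b_f) = 655000/(0.85 × 25.7 × 1520) = 19.73 mm.
Since a = 19.73 ≤ h_f = 145 mm, the stress block lies entirely in the flange; analyse as a rectangular beam of width b_f.
M_n = T(d − a/2) = 655000 × (635 − 9.865) = 409.46 × 10⁶ N·mm.
M_n = 409.46 kN·m.

M_n ≈ 409 kN·m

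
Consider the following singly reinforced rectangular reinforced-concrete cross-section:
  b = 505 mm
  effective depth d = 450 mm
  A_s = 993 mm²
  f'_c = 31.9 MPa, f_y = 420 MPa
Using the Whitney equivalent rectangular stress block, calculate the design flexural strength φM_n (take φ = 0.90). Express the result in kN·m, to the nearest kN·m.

T = A_s f_y = 993 × 420 = 417060 N = 417.06 kN.
From C = T: a = T/(0.85 f'_c b) = 417060/(0.85 × 31.9 × 505) = 30.46 mm.
M_n = T(d − a/2) = 417.06 kN × (450 − 15.23) mm = 181.33 kN·m.
φM_n = 0.90 × 181.33 = 163.20 kN·m.

φM_n ≈ 163 kN·m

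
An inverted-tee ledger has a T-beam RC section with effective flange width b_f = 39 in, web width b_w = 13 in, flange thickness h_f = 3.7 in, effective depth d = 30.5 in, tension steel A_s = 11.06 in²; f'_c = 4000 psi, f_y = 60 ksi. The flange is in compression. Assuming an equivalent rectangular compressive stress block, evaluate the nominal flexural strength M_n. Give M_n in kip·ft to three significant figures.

Tension: T = A_s f_y = 11.06 × 60 = 663.6 kips.
Try a within the flange: a = T/(0.85 f'_c b_f) = 663.6/(0.85 × 4 × 39) = 5.005 in.
a = 5.005 > h_f = 3.7 in: the block extends into the web. Split into flange-overhang and web parts.
C_f = 0.85 f'_c (b_f − b_w) h_f = 0.85 × 4 × (39 − 13) × 3.7 = 327.1 kips.
Remaining web compression depth: a_w = (T − C_f)/(0.85 f'_c b_w) = (663.6 − 327.1)/(0.85 × 4 × 13) = 7.613 in.
M_n = C_f(d − h_f/2) + (T − C_f)(d − a_w/2) = 327.1 × (30.5 − 1.85) + 336.5 × (30.5 − 3.8065) = 9371.4 + 8982.4 = 18353.8 kip·in.
M_n = 18353.8/12 = 1529.48 kip·ft.

M_n ≈ 1530 kip·ft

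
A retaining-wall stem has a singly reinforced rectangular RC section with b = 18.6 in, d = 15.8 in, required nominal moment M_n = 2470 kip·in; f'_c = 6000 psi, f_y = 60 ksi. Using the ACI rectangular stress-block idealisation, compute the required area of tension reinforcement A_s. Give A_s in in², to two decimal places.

A_s ≈ 2.76 in²

From M_n = 0.85 f'_c a b (d − a/2):
a = d − √(d² − 2M_n/(0.85 f'_c b)) = 15.8 − √(15.8² − 2 × 2470/(0.85 × 6 × 18.6)) = 1.744 in.
A_s = 0.85 f'_c a b / f_y = 0.85 × 6 × 1.744 × 18.6 / 60 = 2.757 in².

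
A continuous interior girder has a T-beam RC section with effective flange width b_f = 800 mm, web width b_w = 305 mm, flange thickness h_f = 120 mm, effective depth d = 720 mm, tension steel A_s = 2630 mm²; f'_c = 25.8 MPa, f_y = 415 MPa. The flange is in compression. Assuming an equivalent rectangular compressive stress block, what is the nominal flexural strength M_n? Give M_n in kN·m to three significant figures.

M_n ≈ 752 kN·m

Tension: T = A_s f_y = 2630 × 415 = 1091450 N.
Try a within the flange: a = T/(0.85 f'_c b_f) = 1091450/(0.85 × 25.8 × 800) = 62.21 mm.
Since a = 62.21 ≤ h_f = 120 mm, the stress block lies entirely in the flange; analyse as a rectangular beam of width b_f.
M_n = T(d − a/2) = 1091450 × (720 − 31.105) = 751.89 × 10⁶ N·mm.
M_n = 751.89 kN·m.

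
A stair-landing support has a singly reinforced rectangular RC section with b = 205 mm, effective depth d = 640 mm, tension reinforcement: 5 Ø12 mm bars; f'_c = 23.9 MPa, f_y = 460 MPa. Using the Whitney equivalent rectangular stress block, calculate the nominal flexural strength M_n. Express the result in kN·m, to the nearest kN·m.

M_n ≈ 158 kN·m

A_s = 5 × 113 = 565 mm².
T = A_s f_y = 565 × 460 = 259900 N = 259.9 kN.
From C = T: a = T/(0.85 f'_c b) = 259900/(0.85 × 23.9 × 205) = 62.41 mm.
M_n = T(d − a/2) = 259.9 kN × (640 − 31.205) mm = 158.23 kN·m.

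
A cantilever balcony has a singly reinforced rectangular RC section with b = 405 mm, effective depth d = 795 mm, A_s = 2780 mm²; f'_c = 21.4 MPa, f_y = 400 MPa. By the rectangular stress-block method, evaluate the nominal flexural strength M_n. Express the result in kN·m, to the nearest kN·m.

T = A_s f_y = 2780 × 400 = 1112000 N = 1112 kN.
From C = T: a = T/(0.85 f'_c b) = 1112000/(0.85 × 21.4 × 405) = 150.94 mm.
M_n = T(d − a/2) = 1112 kN × (795 − 75.47) mm = 800.12 kN·m.

M_n ≈ 800 kN·m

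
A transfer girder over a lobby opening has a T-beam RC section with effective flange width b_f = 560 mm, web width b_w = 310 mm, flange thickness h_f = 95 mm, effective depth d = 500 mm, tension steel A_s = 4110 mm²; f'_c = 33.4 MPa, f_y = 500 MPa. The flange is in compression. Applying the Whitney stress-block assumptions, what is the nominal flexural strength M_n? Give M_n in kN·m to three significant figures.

Tension: T = A_s f_y = 4110 × 500 = 2055000 N.
Try a within the flange: a = T/(0.85 f'_c b_f) = 2055000/(0.85 × 33.4 × 560) = 129.26 mm.
a = 129.26 > h_f = 95 mm: the block extends into the web. Split into flange-overhang and web parts.
C_f = 0.85 f'_c (b_f − b_w) h_f = 0.85 × 33.4 × (560 − 310) × 95 = 674263 N.
Remaining web compression depth: a_w = (T − C_f)/(0.85 f'_c b_w) = (2055000 − 674263)/(0.85 × 33.4 × 310) = 156.89 mm.
M_n = C_f(d − h_f/2) + (T − C_f)(d − a_w/2) = 674263 × (500 − 47.5) + 1380737 × (500 − 78.445) = 305.10 + 582.06 = 887.16 × 10⁶ N·mm.
M_n = 887.16 kN·m.

M_n ≈ 887 kN·m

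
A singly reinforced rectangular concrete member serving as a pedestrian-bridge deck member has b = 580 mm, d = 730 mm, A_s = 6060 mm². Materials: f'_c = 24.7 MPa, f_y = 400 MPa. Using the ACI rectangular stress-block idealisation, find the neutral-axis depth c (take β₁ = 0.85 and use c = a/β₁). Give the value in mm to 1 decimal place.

T = A_s f_y = 6060 × 400 = 2424000 N = 2424 kN.
Setting C = 0.85 f'_c a b equal to T: a = 2424000/(0.85 × 24.7 × 580) = 199.062 mm.
With β₁ = 0.85, c = a/β₁ = 199.062/0.85 = 234.2 mm.

c ≈ 234.2 mm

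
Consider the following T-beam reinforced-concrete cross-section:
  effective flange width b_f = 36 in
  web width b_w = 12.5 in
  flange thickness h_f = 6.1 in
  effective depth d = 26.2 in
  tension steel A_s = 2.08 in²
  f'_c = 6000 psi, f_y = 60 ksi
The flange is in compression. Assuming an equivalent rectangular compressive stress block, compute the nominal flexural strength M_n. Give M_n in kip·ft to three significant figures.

Tension: T = A_s f_y = 2.08 × 60 = 124.8 kips.
Try a within the flange: a = T/(0.85 f'_c b_f) = 124.8/(0.85 × 6 × 36) = 0.680 in.
Since a = 0.680 ≤ h_f = 6.1 in, the stress block lies entirely in the flange; analyse as a rectangular beam of width b_f.
M_n = T(d − a/2) = 124.8 × (26.2 − 0.34) = 3227.3 kip·in.
M_n = 3227.3/12 = 268.94 kip·ft.

M_n ≈ 269 kip·ft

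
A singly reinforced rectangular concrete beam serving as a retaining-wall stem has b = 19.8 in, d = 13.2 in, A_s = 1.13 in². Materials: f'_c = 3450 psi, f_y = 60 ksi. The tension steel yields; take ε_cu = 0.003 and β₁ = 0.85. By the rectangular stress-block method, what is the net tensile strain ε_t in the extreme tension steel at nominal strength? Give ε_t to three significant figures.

ε_t ≈ 0.0258

a = A_s f_y/(0.85 f'_c b) = 1.168 in.
β₁ = 0.85, so c = a/β₁ = 1.168/0.85 = 1.374 in.
From the linear strain diagram with ε_cu = 0.003: ε_t = 0.003 (d − c)/c = 0.003 × (13.2 − 1.374)/1.374 = 0.0258.
Since ε_t ≥ 0.005, the section is tension-controlled.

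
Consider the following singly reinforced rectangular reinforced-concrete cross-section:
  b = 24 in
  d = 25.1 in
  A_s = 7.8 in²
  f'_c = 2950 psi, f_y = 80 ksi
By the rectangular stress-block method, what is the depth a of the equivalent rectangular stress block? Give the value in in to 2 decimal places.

T = A_s f_y = 7.8 × 80 = 624 kips.
a = T/(0.85 f'_c b) = 624/(0.85 × 2.95 × 24) = 10.37 in.

a ≈ 10.37 in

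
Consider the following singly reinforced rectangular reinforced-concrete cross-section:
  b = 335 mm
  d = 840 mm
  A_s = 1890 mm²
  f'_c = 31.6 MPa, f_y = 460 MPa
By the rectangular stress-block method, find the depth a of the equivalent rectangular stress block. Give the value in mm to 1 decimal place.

T = A_s f_y = 1890 × 460 = 869400 N = 869.4 kN.
Setting C = 0.85 f'_c a b equal to T: a = 869400/(0.85 × 31.6 × 335) = 96.6 mm.

a ≈ 96.6 mm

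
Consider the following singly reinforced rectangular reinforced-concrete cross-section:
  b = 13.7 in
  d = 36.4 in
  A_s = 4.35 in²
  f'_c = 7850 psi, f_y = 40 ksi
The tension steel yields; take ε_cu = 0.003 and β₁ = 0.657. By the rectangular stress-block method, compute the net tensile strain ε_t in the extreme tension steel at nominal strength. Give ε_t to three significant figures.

a = A_s f_y/(0.85 f'_c b) = 1.903 in.
β₁ = 0.657, so c = a/β₁ = 1.903/0.657 = 2.896 in.
From the linear strain diagram with ε_cu = 0.003: ε_t = 0.003 (d − c)/c = 0.003 × (36.4 − 2.896)/2.896 = 0.0347.
Since ε_t ≥ 0.005, the section is tension-controlled.

ε_t ≈ 0.0347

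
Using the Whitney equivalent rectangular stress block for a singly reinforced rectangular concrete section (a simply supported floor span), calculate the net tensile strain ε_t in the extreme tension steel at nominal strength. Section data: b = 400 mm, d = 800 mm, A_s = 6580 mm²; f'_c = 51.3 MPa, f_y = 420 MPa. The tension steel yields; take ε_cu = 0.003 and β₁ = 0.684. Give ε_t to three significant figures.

ε_t ≈ 0.00736

a = A_s f_y/(0.85 f'_c b) = 158.45 mm.
β₁ = 0.684, so c = a/β₁ = 158.45/0.684 = 231.65 mm.
From the linear strain diagram with ε_cu = 0.003: ε_t = 0.003 (d − c)/c = 0.003 × (800 − 231.65)/231.65 = 0.00736.
Since ε_t ≥ 0.005, the section is tension-controlled.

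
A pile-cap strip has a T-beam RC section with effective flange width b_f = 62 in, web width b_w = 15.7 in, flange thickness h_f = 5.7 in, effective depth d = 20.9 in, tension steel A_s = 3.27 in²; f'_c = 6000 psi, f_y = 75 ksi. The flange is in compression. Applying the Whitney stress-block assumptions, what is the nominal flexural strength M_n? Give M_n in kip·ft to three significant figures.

Tension: T = A_s f_y = 3.27 × 75 = 245.25 kips.
Try a within the flange: a = T/(0.85 f'_c b_f) = 245.25/(0.85 × 6 × 62) = 0.776 in.
Since a = 0.776 ≤ h_f = 5.7 in, the stress block lies entirely in the flange; analyse as a rectangular beam of width b_f.
M_n = T(d − a/2) = 245.25 × (20.9 − 0.388) = 5030.6 kip·in.
M_n = 5030.6/12 = 419.22 kip·ft.

M_n ≈ 419 kip·ft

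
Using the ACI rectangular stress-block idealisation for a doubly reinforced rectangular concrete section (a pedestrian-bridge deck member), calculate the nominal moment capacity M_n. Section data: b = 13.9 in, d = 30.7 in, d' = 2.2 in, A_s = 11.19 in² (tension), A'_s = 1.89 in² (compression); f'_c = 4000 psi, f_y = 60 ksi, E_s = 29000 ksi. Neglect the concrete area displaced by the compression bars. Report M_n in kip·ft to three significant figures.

M_n ≈ 1420 kip·ft

Assume both steels yield.
a = (A_s − A'_s) f_y/(0.85 f'_c b) = (11.19 − 1.89) × 60/(0.85 × 4 × 13.9) = 11.807 in.
c = a/β₁ = 11.807/0.85 = 13.891 in; ε'_s = 0.003(c − d')/c = 0.0025 ≥ ε_y = 0.0021, so the compression steel yields.
M_n = (A_s − A'_s) f_y (d − a/2) + A'_s f_y (d − d') = 558 × (30.7 − 5.9035) + 113.4 × (30.7 − 2.2) = 13836.4 + 3231.9 = 17068.3 kip·in = 17068.3/12 = 1422.36 kip·ft.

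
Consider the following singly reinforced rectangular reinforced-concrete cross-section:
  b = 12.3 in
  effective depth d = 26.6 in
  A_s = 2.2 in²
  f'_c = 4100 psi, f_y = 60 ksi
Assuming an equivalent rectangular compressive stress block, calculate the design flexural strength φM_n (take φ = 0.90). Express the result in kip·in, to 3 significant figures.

φM_n ≈ 2980 kip·in

T = A_s f_y = 2.2 × 60 = 132 kips.
a = T/(0.85 f'_c b) = 132/(0.85 × 4.1 × 12.3) = 3.079 in.
M_n = T(d − a/2) = 132 × (26.6 − 1.5395) = 3308.0 kip·in.
φM_n = 0.90 × 3308.0 = 2977.2 kip·in.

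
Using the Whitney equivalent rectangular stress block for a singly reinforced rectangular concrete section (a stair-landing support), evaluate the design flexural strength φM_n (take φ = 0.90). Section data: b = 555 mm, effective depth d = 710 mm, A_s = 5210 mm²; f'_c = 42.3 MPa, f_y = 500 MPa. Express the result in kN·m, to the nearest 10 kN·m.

φM_n ≈ 1510 kN·m

T = A_s f_y = 5210 × 500 = 2605000 N = 2605 kN.
From C = T: a = T/(0.85 f'_c b) = 2605000/(0.85 × 42.3 × 555) = 130.54 mm.
M_n = T(d − a/2) = 2605 kN × (710 − 65.27) mm = 1679.52 kN·m.
φM_n = 0.90 × 1679.52 = 1511.57 kN·m.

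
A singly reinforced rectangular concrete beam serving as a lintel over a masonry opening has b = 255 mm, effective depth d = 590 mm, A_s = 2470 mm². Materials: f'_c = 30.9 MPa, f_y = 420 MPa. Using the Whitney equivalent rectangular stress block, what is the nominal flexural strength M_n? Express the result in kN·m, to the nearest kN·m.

M_n ≈ 532 kN·m

T = A_s f_y = 2470 × 420 = 1037400 N = 1037.4 kN.
From C = T: a = T/(0.85 f'_c b) = 1037400/(0.85 × 30.9 × 255) = 154.89 mm.
M_n = T(d − a/2) = 1037.4 kN × (590 − 77.445) mm = 531.72 kN·m.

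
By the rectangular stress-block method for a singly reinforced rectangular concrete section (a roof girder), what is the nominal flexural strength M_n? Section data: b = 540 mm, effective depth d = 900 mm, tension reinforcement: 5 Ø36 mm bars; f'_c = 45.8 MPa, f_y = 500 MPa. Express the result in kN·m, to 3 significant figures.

A_s = 5 × 1018 = 5090 mm².
T = A_s f_y = 5090 × 500 = 2545000 N = 2545 kN.
From C = T: a = T/(0.85 f'_c b) = 2545000/(0.85 × 45.8 × 540) = 121.06 mm.
M_n = T(d − a/2) = 2545 kN × (900 − 60.53) mm = 2136.45 kN·m.

M_n ≈ 2140 kN·m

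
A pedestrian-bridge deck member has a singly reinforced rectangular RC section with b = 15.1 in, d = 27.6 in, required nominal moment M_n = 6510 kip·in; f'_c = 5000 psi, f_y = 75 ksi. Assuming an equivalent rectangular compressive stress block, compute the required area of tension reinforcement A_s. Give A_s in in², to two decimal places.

A_s ≈ 3.39 in²

From M_n = 0.85 f'_c a b (d − a/2):
a = d − √(d² − 2M_n/(0.85 f'_c b)) = 27.6 − √(27.6² − 2 × 6510/(0.85 × 5 × 15.1)) = 3.959 in.
A_s = 0.85 f'_c a b / f_y = 0.85 × 5 × 3.959 × 15.1 / 75 = 3.388 in².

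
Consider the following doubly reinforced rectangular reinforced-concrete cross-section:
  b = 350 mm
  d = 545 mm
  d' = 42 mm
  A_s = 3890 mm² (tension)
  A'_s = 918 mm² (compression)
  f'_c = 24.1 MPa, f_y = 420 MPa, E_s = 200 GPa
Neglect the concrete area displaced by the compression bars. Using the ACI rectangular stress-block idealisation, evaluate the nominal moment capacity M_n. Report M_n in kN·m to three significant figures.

Assume both tension and compression steel yield.
Net tension couple steel: A_s − A'_s = 2972 mm².
a = (A_s − A'_s) f_y / (0.85 f'_c b) = 1248240/(0.85 × 24.1 × 350) = 174.10 mm.
c = a/β₁ = 174.10/0.85 = 204.82 mm; ε'_s = 0.003(c − d')/c = 0.0024 ≥ f_y/E_s = 0.0021, so compression steel does yield.
M_n = (A_s − A'_s) f_y (d − a/2) + A'_s f_y (d − d') = [1248240 × (545 − 87.05) + 385560 × (545 − 42)] × 10⁻⁶ = 571.63 + 193.94 = 765.57 kN·m.

M_n ≈ 766 kN·m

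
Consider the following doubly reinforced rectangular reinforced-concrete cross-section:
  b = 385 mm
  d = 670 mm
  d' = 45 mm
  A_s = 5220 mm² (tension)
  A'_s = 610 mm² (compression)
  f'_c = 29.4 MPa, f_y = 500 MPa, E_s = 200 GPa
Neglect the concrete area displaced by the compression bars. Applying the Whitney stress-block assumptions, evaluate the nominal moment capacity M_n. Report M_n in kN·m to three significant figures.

Assume both tension and compression steel yield.
Net tension couple steel: A_s − A'_s = 4610 mm².
a = (A_s − A'_s) f_y / (0.85 f'_c b) = 2305000/(0.85 × 29.4 × 385) = 239.58 mm.
c = a/β₁ = 239.58/0.84 = 285.21 mm; ε'_s = 0.003(c − d')/c = 0.0025 ≥ f_y/E_s = 0.0025, so compression steel does yield.
M_n = (A_s − A'_s) f_y (d − a/2) + A'_s f_y (d − d') = [2305000 × (670 − 119.79) + 305000 × (670 − 45)] × 10⁻⁶ = 1268.23 + 190.63 = 1458.86 kN·m.

M_n ≈ 1460 kN·m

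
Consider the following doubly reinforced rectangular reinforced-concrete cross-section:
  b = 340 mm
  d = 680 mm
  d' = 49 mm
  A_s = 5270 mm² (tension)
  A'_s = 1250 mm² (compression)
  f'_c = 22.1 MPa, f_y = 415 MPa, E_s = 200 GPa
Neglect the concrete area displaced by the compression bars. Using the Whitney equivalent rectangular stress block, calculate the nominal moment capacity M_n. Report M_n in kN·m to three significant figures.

M_n ≈ 1240 kN·m

Assume both tension and compression steel yield.
Net tension couple steel: A_s − A'_s = 4020 mm².
a = (A_s − A'_s) f_y / (0.85 f'_c b) = 1668300/(0.85 × 22.1 × 340) = 261.21 mm.
c = a/β₁ = 261.21/0.85 = 307.31 mm; ε'_s = 0.003(c − d')/c = 0.0025 ≥ f_y/E_s = 0.0021, so compression steel does yield.
M_n = (A_s − A'_s) f_y (d − a/2) + A'_s f_y (d − d') = [1668300 × (680 − 130.605) + 518750 × (680 − 49)] × 10⁻⁶ = 916.56 + 327.33 = 1243.89 kN·m.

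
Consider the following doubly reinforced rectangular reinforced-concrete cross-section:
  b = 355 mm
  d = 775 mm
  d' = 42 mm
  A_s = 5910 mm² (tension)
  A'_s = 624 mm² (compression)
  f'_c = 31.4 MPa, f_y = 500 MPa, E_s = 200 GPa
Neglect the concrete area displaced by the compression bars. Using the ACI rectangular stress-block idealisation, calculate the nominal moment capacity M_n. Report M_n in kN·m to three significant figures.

M_n ≈ 1910 kN·m

Assume both tension and compression steel yield.
Net tension couple steel: A_s − A'_s = 5286 mm².
a = (A_s − A'_s) f_y / (0.85 f'_c b) = 2643000/(0.85 × 31.4 × 355) = 278.95 mm.
c = a/β₁ = 278.95/0.826 = 337.71 mm; ε'_s = 0.003(c − d')/c = 0.0026 ≥ f_y/E_s = 0.0025, so compression steel does yield.
M_n = (A_s − A'_s) f_y (d − a/2) + A'_s f_y (d − d') = [2643000 × (775 − 139.475) + 312000 × (775 − 42)] × 10⁻⁶ = 1679.69 + 228.70 = 1908.39 kN·m.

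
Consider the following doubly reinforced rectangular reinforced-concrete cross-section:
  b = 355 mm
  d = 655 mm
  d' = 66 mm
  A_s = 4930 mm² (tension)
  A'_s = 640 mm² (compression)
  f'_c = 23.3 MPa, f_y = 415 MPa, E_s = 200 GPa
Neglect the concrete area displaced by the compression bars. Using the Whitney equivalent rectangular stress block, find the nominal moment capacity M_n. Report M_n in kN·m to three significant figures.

Assume both tension and compression steel yield.
Net tension couple steel: A_s − A'_s = 4290 mm².
a = (A_s − A'_s) f_y / (0.85 f'_c b) = 1780350/(0.85 × 23.3 × 355) = 253.22 mm.
c = a/β₁ = 253.22/0.85 = 297.91 mm; ε'_s = 0.003(c − d')/c = 0.0023 ≥ f_y/E_s = 0.0021, so compression steel does yield.
M_n = (A_s − A'_s) f_y (d − a/2) + A'_s f_y (d − d') = [1780350 × (655 − 126.61) + 265600 × (655 − 66)] × 10⁻⁶ = 940.72 + 156.44 = 1097.16 kN·m.

M_n ≈ 1100 kN·m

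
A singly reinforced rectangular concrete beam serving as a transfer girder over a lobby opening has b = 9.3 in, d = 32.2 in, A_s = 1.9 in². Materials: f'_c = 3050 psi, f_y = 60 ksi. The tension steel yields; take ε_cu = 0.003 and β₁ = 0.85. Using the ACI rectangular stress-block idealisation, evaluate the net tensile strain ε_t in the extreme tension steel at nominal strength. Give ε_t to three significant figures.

ε_t ≈ 0.0144

a = A_s f_y/(0.85 f'_c b) = 4.728 in.
β₁ = 0.85, so c = a/β₁ = 4.728/0.85 = 5.562 in.
From the linear strain diagram with ε_cu = 0.003: ε_t = 0.003 (d − c)/c = 0.003 × (32.2 − 5.562)/5.562 = 0.0144.
Since ε_t ≥ 0.005, the section is tension-controlled.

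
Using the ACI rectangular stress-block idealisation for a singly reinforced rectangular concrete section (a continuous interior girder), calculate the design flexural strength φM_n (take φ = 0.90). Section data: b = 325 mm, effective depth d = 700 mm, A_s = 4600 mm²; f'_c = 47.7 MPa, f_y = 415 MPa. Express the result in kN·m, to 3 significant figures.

φM_n ≈ 1080 kN·m

T = A_s f_y = 4600 × 415 = 1909000 N = 1909 kN.
From C = T: a = T/(0.85 f'_c b) = 1909000/(0.85 × 47.7 × 325) = 144.87 mm.
M_n = T(d − a/2) = 1909 kN × (700 − 72.435) mm = 1198.02 kN·m.
φM_n = 0.90 × 1198.02 = 1078.22 kN·m.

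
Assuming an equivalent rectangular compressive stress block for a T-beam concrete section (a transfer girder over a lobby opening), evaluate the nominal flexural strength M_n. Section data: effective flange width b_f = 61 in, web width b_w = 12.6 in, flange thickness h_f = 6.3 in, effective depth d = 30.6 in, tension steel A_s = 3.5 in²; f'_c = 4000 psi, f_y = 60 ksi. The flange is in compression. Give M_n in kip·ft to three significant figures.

M_n ≈ 527 kip·ft

Tension: T = A_s f_y = 3.5 × 60 = 210 kips.
Try a within the flange: a = T/(0.85 f'_c b_f) = 210/(0.85 × 4 × 61) = 1.013 in.
Since a = 1.013 ≤ h_f = 6.3 in, the stress block lies entirely in the flange; analyse as a rectangular beam of width b_f.
M_n = T(d − a/2) = 210 × (30.6 − 0.5065) = 6319.6 kip·in.
M_n = 6319.6/12 = 526.63 kip·ft.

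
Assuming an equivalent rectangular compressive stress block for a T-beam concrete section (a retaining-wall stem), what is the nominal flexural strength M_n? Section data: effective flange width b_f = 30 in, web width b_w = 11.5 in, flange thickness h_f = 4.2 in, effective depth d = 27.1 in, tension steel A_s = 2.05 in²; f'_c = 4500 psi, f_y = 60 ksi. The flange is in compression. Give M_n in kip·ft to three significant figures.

M_n ≈ 272 kip·ft

Tension: T = A_s f_y = 2.05 × 60 = 123 kips.
Try a within the flange: a = T/(0.85 f'_c b_f) = 123/(0.85 × 4.5 × 30) = 1.072 in.
Since a = 1.072 ≤ h_f = 4.2 in, the stress block lies entirely in the flange; analyse as a rectangular beam of width b_f.
M_n = T(d − a/2) = 123 × (27.1 − 0.536) = 3267.4 kip·in.
M_n = 3267.4/12 = 272.28 kip·ft.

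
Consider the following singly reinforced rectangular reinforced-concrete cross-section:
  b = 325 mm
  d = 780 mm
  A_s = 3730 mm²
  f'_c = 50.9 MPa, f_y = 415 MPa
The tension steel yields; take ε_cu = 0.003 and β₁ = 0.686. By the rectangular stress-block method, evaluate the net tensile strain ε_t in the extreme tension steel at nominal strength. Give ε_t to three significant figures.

a = A_s f_y/(0.85 f'_c b) = 110.09 mm.
β₁ = 0.686, so c = a/β₁ = 110.09/0.686 = 160.48 mm.
From the linear strain diagram with ε_cu = 0.003: ε_t = 0.003 (d − c)/c = 0.003 × (780 − 160.48)/160.48 = 0.0116.
Since ε_t ≥ 0.005, the section is tension-controlled.

ε_t ≈ 0.0116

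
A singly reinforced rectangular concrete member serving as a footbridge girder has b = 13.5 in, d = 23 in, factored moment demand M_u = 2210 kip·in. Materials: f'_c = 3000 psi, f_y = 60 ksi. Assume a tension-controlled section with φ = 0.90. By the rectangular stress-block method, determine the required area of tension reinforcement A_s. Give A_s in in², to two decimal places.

A_s ≈ 1.92 in²

M_n = M_u/φ = 2210/0.90 = 2455.56 kip·in.
From M_n = 0.85 f'_c a b (d − a/2):
a = d − √(d² − 2M_n/(0.85 f'_c b)) = 23 − √(23² − 2 × 2455.56/(0.85 × 3 × 13.5)) = 3.345 in.
A_s = 0.85 f'_c a b / f_y = 0.85 × 3 × 3.345 × 13.5 / 60 = 1.919 in².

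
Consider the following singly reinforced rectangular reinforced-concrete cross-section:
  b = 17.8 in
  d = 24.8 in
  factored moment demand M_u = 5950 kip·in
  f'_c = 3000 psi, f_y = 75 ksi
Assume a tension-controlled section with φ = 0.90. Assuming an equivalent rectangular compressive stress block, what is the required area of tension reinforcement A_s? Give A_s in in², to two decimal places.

A_s ≈ 4.12 in²

M_n = M_u/φ = 5950/0.90 = 6611.11 kip·in.
From M_n = 0.85 f'_c a b (d − a/2):
a = d − √(d² − 2M_n/(0.85 f'_c b)) = 24.8 − √(24.8² − 2 × 6611.11/(0.85 × 3 × 17.8)) = 6.807 in.
A_s = 0.85 f'_c a b / f_y = 0.85 × 3 × 6.807 × 17.8 / 75 = 4.120 in².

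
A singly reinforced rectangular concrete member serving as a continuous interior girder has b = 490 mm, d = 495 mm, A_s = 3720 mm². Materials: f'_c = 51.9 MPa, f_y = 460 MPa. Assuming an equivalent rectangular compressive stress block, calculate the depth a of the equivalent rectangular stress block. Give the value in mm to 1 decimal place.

a ≈ 79.2 mm

T = A_s f_y = 3720 × 460 = 1711200 N = 1711.2 kN.
Setting C = 0.85 f'_c a b equal to T: a = 1711200/(0.85 × 51.9 × 490) = 79.2 mm.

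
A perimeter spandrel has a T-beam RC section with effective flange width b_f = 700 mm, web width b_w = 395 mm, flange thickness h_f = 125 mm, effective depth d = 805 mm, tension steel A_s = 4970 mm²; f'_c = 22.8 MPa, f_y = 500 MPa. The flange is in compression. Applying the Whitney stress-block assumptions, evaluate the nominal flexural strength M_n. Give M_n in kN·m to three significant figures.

M_n ≈ 1760 kN·m

Tension: T = A_s f_y = 4970 × 500 = 2485000 N.
Try a within the flange: a = T/(0.85 f'_c b_f) = 2485000/(0.85 × 22.8 × 700) = 183.18 mm.
a = 183.18 > h_f = 125 mm: the block extends into the web. Split into flange-overhang and web parts.
C_f = 0.85 f'_c (b_f − b_w) h_f = 0.85 × 22.8 × (700 − 395) × 125 = 738863 N.
Remaining web compression depth: a_w = (T − C_f)/(0.85 f'_c b_w) = (2485000 − 738863)/(0.85 × 22.8 × 395) = 228.10 mm.
M_n = C_f(d − h_f/2) + (T − C_f)(d − a_w/2) = 738863 × (805 − 62.5) + 1746137 × (805 − 114.05) = 548.61 + 1206.49 = 1755.10 × 10⁶ N·mm.
M_n = 1755.10 kN·m.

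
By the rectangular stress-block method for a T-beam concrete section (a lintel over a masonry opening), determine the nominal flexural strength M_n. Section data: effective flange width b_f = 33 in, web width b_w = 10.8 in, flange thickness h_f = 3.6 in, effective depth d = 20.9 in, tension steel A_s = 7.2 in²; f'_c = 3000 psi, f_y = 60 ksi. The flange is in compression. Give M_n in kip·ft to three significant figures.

Tension: T = A_s f_y = 7.2 × 60 = 432 kips.
Try a within the flange: a = T/(0.85 f'_c b_f) = 432/(0.85 × 3 × 33) = 5.134 in.
a = 5.134 > h_f = 3.6 in: the block extends into the web. Split into flange-overhang and web parts.
C_f = 0.85 f'_c (b_f − b_w) h_f = 0.85 × 3 × (33 − 10.8) × 3.6 = 203.8 kips.
Remaining web compression depth: a_w = (T − C_f)/(0.85 f'_c b_w) = (432 − 203.8)/(0.85 × 3 × 10.8) = 8.286 in.
M_n = C_f(d − h_f/2) + (T − C_f)(d − a_w/2) = 203.8 × (20.9 − 1.8) + 228.2 × (20.9 − 4.143) = 3892.6 + 3823.9 = 7716.5 kip·in.
M_n = 7716.5/12 = 643.04 kip·ft.

M_n ≈ 643 kip·ft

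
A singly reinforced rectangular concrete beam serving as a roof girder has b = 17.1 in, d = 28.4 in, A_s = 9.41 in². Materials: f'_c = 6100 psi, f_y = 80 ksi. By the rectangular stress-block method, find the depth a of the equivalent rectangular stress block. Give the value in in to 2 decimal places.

a ≈ 8.49 in

T = A_s f_y = 9.41 × 80 = 752.8 kips.
a = T/(0.85 f'_c b) = 752.8/(0.85 × 6.1 × 17.1) = 8.49 in.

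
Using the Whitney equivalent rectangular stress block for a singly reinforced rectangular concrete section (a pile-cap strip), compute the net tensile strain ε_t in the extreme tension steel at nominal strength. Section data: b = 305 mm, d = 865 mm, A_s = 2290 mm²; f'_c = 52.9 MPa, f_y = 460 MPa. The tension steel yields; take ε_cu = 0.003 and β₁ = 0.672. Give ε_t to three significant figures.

ε_t ≈ 0.0197

a = A_s f_y/(0.85 f'_c b) = 76.81 mm.
β₁ = 0.672, so c = a/β₁ = 76.81/0.672 = 114.30 mm.
From the linear strain diagram with ε_cu = 0.003: ε_t = 0.003 (d − c)/c = 0.003 × (865 − 114.30)/114.30 = 0.0197.
Since ε_t ≥ 0.005, the section is tension-controlled.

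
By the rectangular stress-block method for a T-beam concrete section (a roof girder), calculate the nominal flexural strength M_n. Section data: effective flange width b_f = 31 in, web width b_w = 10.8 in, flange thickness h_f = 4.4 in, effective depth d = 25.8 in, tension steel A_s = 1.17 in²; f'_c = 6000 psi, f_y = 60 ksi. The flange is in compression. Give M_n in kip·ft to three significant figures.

Tension: T = A_s f_y = 1.17 × 60 = 70.2 kips.
Try a within the flange: a = T/(0.85 f'_c b_f) = 70.2/(0.85 × 6 × 31) = 0.444 in.
Since a = 0.444 ≤ h_f = 4.4 in, the stress block lies entirely in the flange; analyse as a rectangular beam of width b_f.
M_n = T(d − a/2) = 70.2 × (25.8 − 0.222) = 1795.6 kip·in.
M_n = 1795.6/12 = 149.63 kip·ft.

M_n ≈ 150 kip·ft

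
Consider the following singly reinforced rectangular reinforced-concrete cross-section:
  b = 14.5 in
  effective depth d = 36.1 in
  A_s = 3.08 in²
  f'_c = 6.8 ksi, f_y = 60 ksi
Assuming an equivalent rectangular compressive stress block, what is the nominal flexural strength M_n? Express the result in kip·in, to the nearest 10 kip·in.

M_n ≈ 6470 kip·in

T = A_s f_y = 3.08 × 60 = 184.8 kips.
a = T/(0.85 f'_c b) = 184.8/(0.85 × 6.8 × 14.5) = 2.205 in.
M_n = T(d − a/2) = 184.8 × (36.1 − 1.1025) = 6467.5 kip·in.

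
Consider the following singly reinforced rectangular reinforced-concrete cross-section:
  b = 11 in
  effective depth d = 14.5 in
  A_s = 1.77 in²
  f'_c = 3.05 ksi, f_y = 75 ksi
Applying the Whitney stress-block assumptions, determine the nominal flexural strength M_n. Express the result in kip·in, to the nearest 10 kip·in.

M_n ≈ 1620 kip·in

T = A_s f_y = 1.77 × 75 = 132.75 kips.
a = T/(0.85 f'_c b) = 132.75/(0.85 × 3.05 × 11) = 4.655 in.
M_n = T(d − a/2) = 132.75 × (14.5 − 2.3275) = 1615.9 kip·in.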